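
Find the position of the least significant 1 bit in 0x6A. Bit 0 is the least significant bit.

1

0x6A = 1101010
Trailing zeros: 1, so the lowest set bit is bit 1 (value 2).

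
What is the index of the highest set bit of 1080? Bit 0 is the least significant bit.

1080 = 10000111000
The topmost 1 is at position 10 (since 2^10 = 1024 ≤ 1080 < 2048).

10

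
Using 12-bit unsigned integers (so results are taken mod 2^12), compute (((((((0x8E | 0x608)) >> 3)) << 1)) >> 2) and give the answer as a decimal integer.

104

0x8E = 000010001110
0x608 = 011000001000
→ | → 011010001110 = 1678
→ >> 3 → 000011010001 = 209
→ << 1 (mod 2^12) → 000110100010 = 418
→ >> 2 → 000001101000 = 104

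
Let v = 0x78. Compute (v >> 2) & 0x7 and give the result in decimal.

6

v = 01111000
Shift right by 2: 011110
Mask low 3 bits: 110 = 6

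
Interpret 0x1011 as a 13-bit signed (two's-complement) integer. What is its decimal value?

-4079

pattern = 1000000010001 (MSB is 1 ⇒ negative)
Invert: 0111111101110, add 1 → 0111111101111 = 4079, so the value is -4079.
(Equivalently: 4113 - 2^13 = 4113 - 8192 = -4079.)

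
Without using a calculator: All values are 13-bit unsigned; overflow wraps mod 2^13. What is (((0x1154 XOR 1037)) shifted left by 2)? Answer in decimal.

5476

0x1154 = 1000101010100
1037 = 0010000001101
→ XOR → 1010101011001 = 5465
→ shifted left by 2 (mod 2^13) → 1010101100100 = 5476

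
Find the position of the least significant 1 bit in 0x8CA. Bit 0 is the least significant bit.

0x8CA = 100011001010
Trailing zeros: 1, so the lowest set bit is bit 1 (value 2).

1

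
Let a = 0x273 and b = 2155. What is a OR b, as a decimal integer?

0x273 = 001001110011
2155 = 100001101011
 OR → 101001111011 = 2683

2683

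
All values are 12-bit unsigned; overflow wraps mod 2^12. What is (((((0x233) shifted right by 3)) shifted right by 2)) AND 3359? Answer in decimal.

0x233 = 001000110011
→ shifted right by 3 → 000001000110 = 70
→ shifted right by 2 → 000000010001 = 17
3359 = 110100011111
→ AND → 000000010001 = 17

17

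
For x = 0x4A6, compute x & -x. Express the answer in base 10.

x = 10010100110 = 1190
-x (two's complement) = …01101011010
AND   = 00000000010 = 2
(x & -x isolates the lowest set bit of x.)

2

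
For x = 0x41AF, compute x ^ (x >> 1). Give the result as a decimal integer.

x = 100000110101111 = 16815
x>>1 = 010000011010111
XOR  = 110000101111000 = 24952
(x ^ (x >> 1) gives the standard binary-reflected Gray code of x.)

24952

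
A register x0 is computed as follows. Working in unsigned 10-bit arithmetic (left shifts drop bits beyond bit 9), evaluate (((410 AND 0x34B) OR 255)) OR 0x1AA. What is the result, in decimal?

511

410 = 0110011010
0x34B = 1101001011
→ AND → 0100001010 = 266
255 = 0011111111
→ OR → 0111111111 = 511
0x1AA = 0110101010
→ OR → 0111111111 = 511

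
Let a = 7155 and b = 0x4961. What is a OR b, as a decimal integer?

7155 = 001101111110011
0x4961 = 100100101100001
 OR → 101101111110011 = 23539

23539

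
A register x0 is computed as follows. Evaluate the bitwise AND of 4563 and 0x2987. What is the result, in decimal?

387

4563 = 01000111010011
0x2987 = 10100110000111
AND → 00000110000011 = 387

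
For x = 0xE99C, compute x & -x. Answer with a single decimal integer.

4

x = 1110100110011100 = 59804
-x (two's complement) = …0001011001100100
AND   = 0000000000000100 = 4
(x & -x isolates the lowest set bit of x.)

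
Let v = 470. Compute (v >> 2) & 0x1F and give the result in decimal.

21

v = 0111010110
Shift right by 2: 01110101
Mask low 5 bits: 10101 = 21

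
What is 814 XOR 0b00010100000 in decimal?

910

814 = 1100101110
b = 0010100000
XOR → 1110001110 = 910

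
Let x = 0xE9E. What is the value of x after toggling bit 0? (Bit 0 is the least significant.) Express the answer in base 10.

3743

x = 111010011110
bit 0 is currently 0; toggle it via x ^ (1 << 0) = x ^ 1
→ 111010011111 = 3743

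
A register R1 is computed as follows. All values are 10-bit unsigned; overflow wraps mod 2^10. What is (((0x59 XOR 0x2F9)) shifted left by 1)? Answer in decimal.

320

0x59 = 0001011001
0x2F9 = 1011111001
→ XOR → 1010100000 = 672
→ shifted left by 1 (mod 2^10) → 0101000000 = 320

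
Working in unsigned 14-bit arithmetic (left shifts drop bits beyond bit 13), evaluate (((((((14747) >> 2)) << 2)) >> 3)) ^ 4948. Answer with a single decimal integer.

5223

14747 = 11100110011011
→ >> 2 → 00111001100110 = 3686
→ << 2 (mod 2^14) → 11100110011000 = 14744
→ >> 3 → 00011100110011 = 1843
4948 = 01001101010100
→ ^ → 01010001100111 = 5223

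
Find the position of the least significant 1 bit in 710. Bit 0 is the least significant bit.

710 = 1011000110
Trailing zeros: 1, so the lowest set bit is bit 1 (value 2).

1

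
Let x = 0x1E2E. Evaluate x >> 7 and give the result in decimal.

60

0x1E2E = 1111000101110
shift right by 7 → 0000000111100 = 60
(equivalently, floor(7726 / 128))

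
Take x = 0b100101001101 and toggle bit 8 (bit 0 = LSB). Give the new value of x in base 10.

2125

x = 100101001101
bit 8 is currently 1; toggle it via x ^ (1 << 8) = x ^ 256
→ 100001001101 = 2125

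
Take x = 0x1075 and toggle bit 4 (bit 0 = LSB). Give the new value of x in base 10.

x = 1000001110101
bit 4 is currently 1; toggle it via x ^ (1 << 4) = x ^ 16
→ 1000001100101 = 4197

4197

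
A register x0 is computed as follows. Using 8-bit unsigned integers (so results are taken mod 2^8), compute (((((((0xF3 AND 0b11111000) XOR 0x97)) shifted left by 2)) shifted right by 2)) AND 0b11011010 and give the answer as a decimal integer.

2

0xF3 = 11110011
0b11111000 = 11111000
→ AND → 11110000 = 240
0x97 = 10010111
→ XOR → 01100111 = 103
→ shifted left by 2 (mod 2^8) → 10011100 = 156
→ shifted right by 2 → 00100111 = 39
0b11011010 = 11011010
→ AND → 00000010 = 2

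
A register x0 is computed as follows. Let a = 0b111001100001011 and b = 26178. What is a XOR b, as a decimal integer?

a = 111001100001011
26178 = 110011001000010
XOR → 001010101001001 = 5449

5449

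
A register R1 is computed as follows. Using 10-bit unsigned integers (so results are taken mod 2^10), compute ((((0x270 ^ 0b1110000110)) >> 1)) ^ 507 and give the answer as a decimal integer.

256

0x270 = 1001110000
0b1110000110 = 1110000110
→ ^ → 0111110110 = 502
→ >> 1 → 0011111011 = 251
507 = 0111111011
→ ^ → 0100000000 = 256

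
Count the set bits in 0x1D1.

5

0x1D1 = 111010001
Count the 1s: 1 + 1 + 1 + 1 + 1 = 5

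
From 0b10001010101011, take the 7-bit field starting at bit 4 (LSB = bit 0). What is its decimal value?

v = 10001010101011
Shift right by 4: 1000101010
Mask low 7 bits: 0101010 = 42

42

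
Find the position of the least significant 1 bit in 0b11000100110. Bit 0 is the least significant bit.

1

0b11000100110 = 11000100110
Trailing zeros: 1, so the lowest set bit is bit 1 (value 2).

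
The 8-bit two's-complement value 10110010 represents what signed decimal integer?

pattern = 10110010 (MSB is 1 ⇒ negative)
Invert: 01001101, add 1 → 01001110 = 78, so the value is -78.
(Equivalently: 178 - 2^8 = 178 - 256 = -78.)

-78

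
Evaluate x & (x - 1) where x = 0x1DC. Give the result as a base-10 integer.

472

x = 111011100 = 476
x - 1 = 111011011
AND   = 111011000 = 472
(x & (x - 1) clears the lowest set bit of x.)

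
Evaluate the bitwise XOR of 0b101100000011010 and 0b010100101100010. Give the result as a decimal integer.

a = 101100000011010
b = 010100101100010
XOR → 111000101111000 = 29048

29048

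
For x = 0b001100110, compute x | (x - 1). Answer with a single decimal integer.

x = 1100110 = 102
x - 1 = 1100101
OR    = 1100111 = 103
(x | (x - 1) sets all bits below the lowest set bit.)

103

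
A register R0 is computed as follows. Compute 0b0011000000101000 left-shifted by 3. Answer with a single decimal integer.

x = 00011000000101000
shift left by 3 → 11000000101000000 = 98624
(equivalently, 12328 × 2^3 = 12328 × 8)

98624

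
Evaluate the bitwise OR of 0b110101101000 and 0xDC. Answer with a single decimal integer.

3580

a = 110101101000
0xDC = 000011011100
 OR → 110111111100 = 3580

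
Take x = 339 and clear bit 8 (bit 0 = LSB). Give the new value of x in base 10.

83

x = 101010011
bit 8 is currently 1; clear it via x & ~(1 << 8) = x & ~256
→ 001010011 = 83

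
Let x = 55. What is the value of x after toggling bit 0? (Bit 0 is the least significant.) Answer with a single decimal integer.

x = 00110111
bit 0 is currently 1; toggle it via x ^ (1 << 0) = x ^ 1
→ 00110110 = 54

54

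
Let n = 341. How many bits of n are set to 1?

341 = 101010101
Count the 1s: 1 + 1 + 1 + 1 + 1 = 5

5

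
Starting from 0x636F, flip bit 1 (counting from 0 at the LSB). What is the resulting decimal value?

x = 110001101101111
bit 1 is currently 1; toggle it via x ^ (1 << 1) = x ^ 2
→ 110001101101101 = 25453

25453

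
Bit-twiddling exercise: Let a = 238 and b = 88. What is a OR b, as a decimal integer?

254

238 = 11101110
88 = 01011000
 OR → 11111110 = 254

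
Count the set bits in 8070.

8070 = 1111110000110
Count the 1s: 1 + 1 + 1 + 1 + 1 + 1 + 1 + 1 = 8

8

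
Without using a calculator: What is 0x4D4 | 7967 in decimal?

0x4D4 = 0010011010100
7967 = 1111100011111
 OR → 1111111011111 = 8159

8159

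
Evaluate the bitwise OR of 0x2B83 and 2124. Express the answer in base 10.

0x2B83 = 10101110000011
2124 = 00100001001100
 OR → 10101111001111 = 11215

11215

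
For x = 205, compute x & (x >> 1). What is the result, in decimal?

68

x = 11001101 = 205
x>>1 = 01100110
AND  = 01000100 = 68
(x & (x >> 1) has a 1 wherever x has two consecutive 1 bits.)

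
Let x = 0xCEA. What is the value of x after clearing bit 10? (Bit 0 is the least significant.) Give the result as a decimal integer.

2282

x = 0110011101010
bit 10 is currently 1; clear it via x & ~(1 << 10) = x & ~1024
→ 0100011101010 = 2282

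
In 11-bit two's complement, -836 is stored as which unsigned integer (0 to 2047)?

1212

836 in 11 bits: 01101000100
Invert: 10010111011
Add 1:  10010111100 = 1212
(Check: 2^11 - 836 = 2048 - 836 = 1212.)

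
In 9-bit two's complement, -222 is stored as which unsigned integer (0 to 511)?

222 in 9 bits: 011011110
Invert: 100100001
Add 1:  100100010 = 290
(Check: 2^9 - 222 = 512 - 222 = 290.)

290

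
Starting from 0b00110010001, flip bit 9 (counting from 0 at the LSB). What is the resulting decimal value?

913

x = 00110010001
bit 9 is currently 0; toggle it via x ^ (1 << 9) = x ^ 512
→ 01110010001 = 913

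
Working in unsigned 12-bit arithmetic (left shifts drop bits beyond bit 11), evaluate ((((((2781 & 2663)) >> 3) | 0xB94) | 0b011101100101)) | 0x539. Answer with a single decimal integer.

2781 = 101011011101
2663 = 101001100111
→ & → 101001000101 = 2629
→ >> 3 → 000101001000 = 328
0xB94 = 101110010100
→ | → 101111011100 = 3036
0b011101100101 = 011101100101
→ | → 111111111101 = 4093
0x539 = 010100111001
→ | → 111111111101 = 4093

4093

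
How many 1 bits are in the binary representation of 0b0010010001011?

n = 10010001011
Count the 1s: 1 + 1 + 1 + 1 + 1 = 5

5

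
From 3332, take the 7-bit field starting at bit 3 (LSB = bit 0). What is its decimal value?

v = 000110100000100
Shift right by 3: 000110100000
Mask low 7 bits: 0100000 = 32

32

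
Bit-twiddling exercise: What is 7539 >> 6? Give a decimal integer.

117

7539 = 1110101110011
shift right by 6 → 0000001110101 = 117
(equivalently, floor(7539 / 64))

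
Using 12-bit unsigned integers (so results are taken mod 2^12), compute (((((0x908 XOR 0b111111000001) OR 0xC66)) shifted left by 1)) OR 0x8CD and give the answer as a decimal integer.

3551

0x908 = 100100001000
0b111111000001 = 111111000001
→ XOR → 011011001001 = 1737
0xC66 = 110001100110
→ OR → 111011101111 = 3823
→ shifted left by 1 (mod 2^12) → 110111011110 = 3550
0x8CD = 100011001101
→ OR → 110111011111 = 3551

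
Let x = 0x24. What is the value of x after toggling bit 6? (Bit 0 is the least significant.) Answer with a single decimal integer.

x = 000100100
bit 6 is currently 0; toggle it via x ^ (1 << 6) = x ^ 64
→ 001100100 = 100

100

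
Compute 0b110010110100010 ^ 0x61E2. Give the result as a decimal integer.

a = 110010110100010
0x61E2 = 110000111100010
XOR → 000010001000000 = 1088

1088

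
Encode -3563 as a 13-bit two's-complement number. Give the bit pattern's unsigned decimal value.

4629

3563 in 13 bits: 0110111101011
Invert: 1001000010100
Add 1:  1001000010101 = 4629
(Check: 2^13 - 3563 = 8192 - 3563 = 4629.)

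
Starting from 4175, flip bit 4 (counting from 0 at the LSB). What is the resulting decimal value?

4191

x = 1000001001111
bit 4 is currently 0; toggle it via x ^ (1 << 4) = x ^ 16
→ 1000001011111 = 4191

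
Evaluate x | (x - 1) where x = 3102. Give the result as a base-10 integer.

x = 110000011110 = 3102
x - 1 = 110000011101
OR    = 110000011111 = 3103
(x | (x - 1) sets all bits below the lowest set bit.)

3103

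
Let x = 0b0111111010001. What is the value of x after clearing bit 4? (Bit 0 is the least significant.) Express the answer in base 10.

4033

x = 0111111010001
bit 4 is currently 1; clear it via x & ~(1 << 4) = x & ~16
→ 0111111000001 = 4033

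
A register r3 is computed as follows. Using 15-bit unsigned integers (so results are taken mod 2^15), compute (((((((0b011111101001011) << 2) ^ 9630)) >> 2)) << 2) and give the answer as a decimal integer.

0b011111101001011 = 011111101001011
→ << 2 (mod 2^15) → 111110100101100 = 32044
9630 = 010010110011110
→ ^ → 101100010110010 = 22706
→ >> 2 → 001011000101100 = 5676
→ << 2 (mod 2^15) → 101100010110000 = 22704

22704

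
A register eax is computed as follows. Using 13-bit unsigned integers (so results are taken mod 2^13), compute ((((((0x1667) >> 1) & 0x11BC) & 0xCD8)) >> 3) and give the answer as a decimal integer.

2

0x1667 = 1011001100111
→ >> 1 → 0101100110011 = 2867
0x11BC = 1000110111100
→ & → 0000100110000 = 304
0xCD8 = 0110011011000
→ & → 0000000010000 = 16
→ >> 3 → 0000000000010 = 2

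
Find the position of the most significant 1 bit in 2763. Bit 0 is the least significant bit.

11

2763 = 101011001011
The topmost 1 is at position 11 (since 2^11 = 2048 ≤ 2763 < 4096).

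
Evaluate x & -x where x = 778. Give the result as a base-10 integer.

x = 1100001010 = 778
-x (two's complement) = …0011110110
AND   = 0000000010 = 2
(x & -x isolates the lowest set bit of x.)

2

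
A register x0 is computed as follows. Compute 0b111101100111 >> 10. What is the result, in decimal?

3

x = 111101100111
shift right by 10 → 000000000011 = 3
(equivalently, floor(3943 / 1024))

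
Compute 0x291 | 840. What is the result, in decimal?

0x291 = 1010010001
840 = 1101001000
 OR → 1111011001 = 985

985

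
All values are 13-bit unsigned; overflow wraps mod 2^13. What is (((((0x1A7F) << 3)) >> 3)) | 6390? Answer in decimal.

0x1A7F = 1101001111111
→ << 3 (mod 2^13) → 1001111111000 = 5112
→ >> 3 → 0001001111111 = 639
6390 = 1100011110110
→ | → 1101011111111 = 6911

6911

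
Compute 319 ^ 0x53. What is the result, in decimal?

364

319 = 100111111
0x53 = 001010011
XOR → 101101100 = 364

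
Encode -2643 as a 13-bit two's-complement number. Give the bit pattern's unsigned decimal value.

2643 in 13 bits: 0101001010011
Invert: 1010110101100
Add 1:  1010110101101 = 5549
(Check: 2^13 - 2643 = 8192 - 2643 = 5549.)

5549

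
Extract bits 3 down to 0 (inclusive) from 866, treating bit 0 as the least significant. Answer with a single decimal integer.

2

v = 1101100010
Shift right by 0: 1101100010
Mask low 4 bits: 0010 = 2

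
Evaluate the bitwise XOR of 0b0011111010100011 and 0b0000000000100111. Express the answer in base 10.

16004

a = 11111010100011
b = 00000000100111
XOR → 11111010000100 = 16004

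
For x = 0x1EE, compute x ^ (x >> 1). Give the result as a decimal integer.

x = 111101110 = 494
x>>1 = 011110111
XOR  = 100011001 = 281
(x ^ (x >> 1) gives the standard binary-reflected Gray code of x.)

281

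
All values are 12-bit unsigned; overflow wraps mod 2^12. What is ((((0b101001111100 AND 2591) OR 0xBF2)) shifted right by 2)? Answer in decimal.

767

0b101001111100 = 101001111100
2591 = 101000011111
→ AND → 101000011100 = 2588
0xBF2 = 101111110010
→ OR → 101111111110 = 3070
→ shifted right by 2 → 001011111111 = 767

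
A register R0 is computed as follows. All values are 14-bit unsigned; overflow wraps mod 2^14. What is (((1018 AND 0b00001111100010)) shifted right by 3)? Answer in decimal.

124

1018 = 00001111111010
0b00001111100010 = 00001111100010
→ AND → 00001111100010 = 994
→ shifted right by 3 → 00000001111100 = 124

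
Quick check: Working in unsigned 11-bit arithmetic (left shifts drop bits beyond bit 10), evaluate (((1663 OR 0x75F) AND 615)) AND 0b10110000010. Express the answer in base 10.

2

1663 = 11001111111
0x75F = 11101011111
→ OR → 11101111111 = 1919
615 = 01001100111
→ AND → 01001100111 = 615
0b10110000010 = 10110000010
→ AND → 00000000010 = 2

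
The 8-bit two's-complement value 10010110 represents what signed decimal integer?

-106

pattern = 10010110 (MSB is 1 ⇒ negative)
Invert: 01101001, add 1 → 01101010 = 106, so the value is -106.
(Equivalently: 150 - 2^8 = 150 - 256 = -106.)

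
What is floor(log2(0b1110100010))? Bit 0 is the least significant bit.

9

0b1110100010 = 1110100010
The topmost 1 is at position 9 (since 2^9 = 512 ≤ 930 < 1024).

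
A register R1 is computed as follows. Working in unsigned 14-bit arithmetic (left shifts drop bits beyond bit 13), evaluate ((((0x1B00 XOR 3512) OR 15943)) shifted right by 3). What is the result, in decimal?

0x1B00 = 01101100000000
3512 = 00110110111000
→ XOR → 01011010111000 = 5816
15943 = 11111001000111
→ OR → 11111011111111 = 16127
→ shifted right by 3 → 00011111011111 = 2015

2015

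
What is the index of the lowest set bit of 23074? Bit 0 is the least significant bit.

1

23074 = 101101000100010
Trailing zeros: 1, so the lowest set bit is bit 1 (value 2).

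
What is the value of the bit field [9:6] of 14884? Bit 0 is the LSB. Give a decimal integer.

8

v = 11101000100100
Shift right by 6: 11101000
Mask low 4 bits: 1000 = 8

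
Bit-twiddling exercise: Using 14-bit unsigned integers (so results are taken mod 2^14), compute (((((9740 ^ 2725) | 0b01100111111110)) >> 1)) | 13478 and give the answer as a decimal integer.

16127

9740 = 10011000001100
2725 = 00101010100101
→ ^ → 10110010101001 = 11433
0b01100111111110 = 01100111111110
→ | → 11110111111111 = 15871
→ >> 1 → 01111011111111 = 7935
13478 = 11010010100110
→ | → 11111011111111 = 16127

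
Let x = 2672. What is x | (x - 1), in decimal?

2687

x = 101001110000 = 2672
x - 1 = 101001101111
OR    = 101001111111 = 2687
(x | (x - 1) sets all bits below the lowest set bit.)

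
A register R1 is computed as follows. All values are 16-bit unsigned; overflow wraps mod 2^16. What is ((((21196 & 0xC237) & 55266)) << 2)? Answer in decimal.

2048

21196 = 0101001011001100
0xC237 = 1100001000110111
→ & → 0100001000000100 = 16900
55266 = 1101011111100010
→ & → 0100001000000000 = 16896
→ << 2 (mod 2^16) → 0000100000000000 = 2048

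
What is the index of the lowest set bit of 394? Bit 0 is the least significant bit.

1

394 = 110001010
Trailing zeros: 1, so the lowest set bit is bit 1 (value 2).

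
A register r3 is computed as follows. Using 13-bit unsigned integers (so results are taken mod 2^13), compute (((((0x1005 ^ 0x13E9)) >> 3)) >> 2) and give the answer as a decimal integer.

31

0x1005 = 1000000000101
0x13E9 = 1001111101001
→ ^ → 0001111101100 = 1004
→ >> 3 → 0000001111101 = 125
→ >> 2 → 0000000011111 = 31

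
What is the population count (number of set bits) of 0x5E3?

7

0x5E3 = 10111100011
Count the 1s: 1 + 1 + 1 + 1 + 1 + 1 + 1 = 7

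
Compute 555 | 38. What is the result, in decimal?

555 = 1000101011
38 = 0000100110
 OR → 1000101111 = 559

559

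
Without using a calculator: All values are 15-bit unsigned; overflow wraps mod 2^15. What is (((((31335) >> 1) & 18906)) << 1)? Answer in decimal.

31335 = 111101001100111
→ >> 1 → 011110100110011 = 15667
18906 = 100100111011010
→ & → 000100100010010 = 2322
→ << 1 (mod 2^15) → 001001000100100 = 4644

4644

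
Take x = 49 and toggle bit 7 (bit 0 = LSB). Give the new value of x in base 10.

x = 000110001
bit 7 is currently 0; toggle it via x ^ (1 << 7) = x ^ 128
→ 010110001 = 177

177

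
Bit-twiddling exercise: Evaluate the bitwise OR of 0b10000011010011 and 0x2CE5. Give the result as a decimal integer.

11511

a = 10000011010011
0x2CE5 = 10110011100101
 OR → 10110011110111 = 11511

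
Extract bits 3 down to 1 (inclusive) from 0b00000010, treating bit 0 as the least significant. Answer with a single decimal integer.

v = 00000010
Shift right by 1: 0000001
Mask low 3 bits: 001 = 1

1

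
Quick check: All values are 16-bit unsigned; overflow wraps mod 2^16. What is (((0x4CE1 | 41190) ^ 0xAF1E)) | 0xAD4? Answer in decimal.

19453

0x4CE1 = 0100110011100001
41190 = 1010000011100110
→ | → 1110110011100111 = 60647
0xAF1E = 1010111100011110
→ ^ → 0100001111111001 = 17401
0xAD4 = 0000101011010100
→ | → 0100101111111101 = 19453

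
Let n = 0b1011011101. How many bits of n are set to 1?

7

n = 1011011101
Count the 1s: 1 + 1 + 1 + 1 + 1 + 1 + 1 = 7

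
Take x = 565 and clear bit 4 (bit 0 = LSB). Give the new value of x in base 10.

x = 1000110101
bit 4 is currently 1; clear it via x & ~(1 << 4) = x & ~16
→ 1000100101 = 549

549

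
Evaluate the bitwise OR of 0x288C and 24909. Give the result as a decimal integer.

0x288C = 010100010001100
24909 = 110000101001101
 OR → 110100111001101 = 27085

27085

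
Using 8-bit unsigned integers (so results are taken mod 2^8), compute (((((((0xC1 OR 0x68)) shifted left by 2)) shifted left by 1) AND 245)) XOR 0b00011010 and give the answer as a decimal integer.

90

0xC1 = 11000001
0x68 = 01101000
→ OR → 11101001 = 233
→ shifted left by 2 (mod 2^8) → 10100100 = 164
→ shifted left by 1 (mod 2^8) → 01001000 = 72
245 = 11110101
→ AND → 01000000 = 64
0b00011010 = 00011010
→ XOR → 01011010 = 90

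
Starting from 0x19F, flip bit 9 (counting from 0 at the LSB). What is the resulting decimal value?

927

x = 00110011111
bit 9 is currently 0; toggle it via x ^ (1 << 9) = x ^ 512
→ 01110011111 = 927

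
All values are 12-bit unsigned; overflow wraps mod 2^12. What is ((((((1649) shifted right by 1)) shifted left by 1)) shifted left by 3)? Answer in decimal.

1649 = 011001110001
→ shifted right by 1 → 001100111000 = 824
→ shifted left by 1 (mod 2^12) → 011001110000 = 1648
→ shifted left by 3 (mod 2^12) → 001110000000 = 896

896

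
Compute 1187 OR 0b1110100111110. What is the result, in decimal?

7615

1187 = 0010010100011
b = 1110100111110
 OR → 1110110111111 = 7615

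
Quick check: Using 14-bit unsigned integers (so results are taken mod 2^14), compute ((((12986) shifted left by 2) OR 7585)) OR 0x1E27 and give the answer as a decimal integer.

12986 = 11001010111010
→ shifted left by 2 (mod 2^14) → 00101011101000 = 2792
7585 = 01110110100001
→ OR → 01111111101001 = 8169
0x1E27 = 01111000100111
→ OR → 01111111101111 = 8175

8175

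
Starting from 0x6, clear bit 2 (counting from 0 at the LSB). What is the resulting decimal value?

x = 000000110
bit 2 is currently 1; clear it via x & ~(1 << 2) = x & ~4
→ 000000010 = 2

2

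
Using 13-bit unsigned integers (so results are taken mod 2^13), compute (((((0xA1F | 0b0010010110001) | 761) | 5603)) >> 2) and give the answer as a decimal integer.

0xA1F = 0101000011111
0b0010010110001 = 0010010110001
→ | → 0111010111111 = 3775
761 = 0001011111001
→ | → 0111011111111 = 3839
5603 = 1010111100011
→ | → 1111111111111 = 8191
→ >> 2 → 0011111111111 = 2047

2047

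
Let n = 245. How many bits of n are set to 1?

6

245 = 11110101
Count the 1s: 1 + 1 + 1 + 1 + 1 + 1 = 6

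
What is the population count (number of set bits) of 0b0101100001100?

5

n = 101100001100
Count the 1s: 1 + 1 + 1 + 1 + 1 = 5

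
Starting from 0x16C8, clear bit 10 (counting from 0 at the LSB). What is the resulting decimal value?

4808

x = 01011011001000
bit 10 is currently 1; clear it via x & ~(1 << 10) = x & ~1024
→ 01001011001000 = 4808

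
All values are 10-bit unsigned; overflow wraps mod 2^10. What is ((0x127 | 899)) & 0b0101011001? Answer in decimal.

257

0x127 = 0100100111
899 = 1110000011
→ | → 1110100111 = 935
0b0101011001 = 0101011001
→ & → 0100000001 = 257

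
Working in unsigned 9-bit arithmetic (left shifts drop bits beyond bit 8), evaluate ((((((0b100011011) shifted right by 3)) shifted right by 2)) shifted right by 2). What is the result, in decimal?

2

0b100011011 = 100011011
→ shifted right by 3 → 000100011 = 35
→ shifted right by 2 → 000001000 = 8
→ shifted right by 2 → 000000010 = 2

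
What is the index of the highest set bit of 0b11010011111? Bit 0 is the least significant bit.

0b11010011111 = 11010011111
The topmost 1 is at position 10 (since 2^10 = 1024 ≤ 1695 < 2048).

10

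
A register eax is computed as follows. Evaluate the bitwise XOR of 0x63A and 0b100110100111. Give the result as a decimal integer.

3997

0x63A = 011000111010
b = 100110100111
XOR → 111110011101 = 3997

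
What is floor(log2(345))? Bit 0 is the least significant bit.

345 = 101011001
The topmost 1 is at position 8 (since 2^8 = 256 ≤ 345 < 512).

8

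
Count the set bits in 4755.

6

4755 = 1001010010011
Count the 1s: 1 + 1 + 1 + 1 + 1 + 1 = 6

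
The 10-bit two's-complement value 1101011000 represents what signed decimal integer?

-168

pattern = 1101011000 (MSB is 1 ⇒ negative)
Invert: 0010100111, add 1 → 0010101000 = 168, so the value is -168.
(Equivalently: 856 - 2^10 = 856 - 1024 = -168.)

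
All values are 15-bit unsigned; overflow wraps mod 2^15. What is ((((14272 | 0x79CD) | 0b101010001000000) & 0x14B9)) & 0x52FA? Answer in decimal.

14272 = 011011111000000
0x79CD = 111100111001101
→ | → 111111111001101 = 32717
0b101010001000000 = 101010001000000
→ | → 111111111001101 = 32717
0x14B9 = 001010010111001
→ & → 001010010001001 = 5257
0x52FA = 101001011111010
→ & → 001000010001000 = 4232

4232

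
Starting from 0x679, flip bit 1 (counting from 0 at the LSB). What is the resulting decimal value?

1659

x = 11001111001
bit 1 is currently 0; toggle it via x ^ (1 << 1) = x ^ 2
→ 11001111011 = 1659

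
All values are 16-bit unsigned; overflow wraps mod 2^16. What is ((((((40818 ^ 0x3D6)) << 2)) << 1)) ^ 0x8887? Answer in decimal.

40818 = 1001111101110010
0x3D6 = 0000001111010110
→ ^ → 1001110010100100 = 40100
→ << 2 (mod 2^16) → 0111001010010000 = 29328
→ << 1 (mod 2^16) → 1110010100100000 = 58656
0x8887 = 1000100010000111
→ ^ → 0110110110100111 = 28071

28071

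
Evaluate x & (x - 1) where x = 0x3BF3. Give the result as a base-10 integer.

x = 11101111110011 = 15347
x - 1 = 11101111110010
AND   = 11101111110010 = 15346
(x & (x - 1) clears the lowest set bit of x.)

15346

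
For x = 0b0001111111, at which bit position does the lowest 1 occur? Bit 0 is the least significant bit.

0

0b0001111111 = 1111111
Trailing zeros: 0, so the lowest set bit is bit 0 (value 1).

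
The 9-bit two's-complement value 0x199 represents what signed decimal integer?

-103

pattern = 110011001 (MSB is 1 ⇒ negative)
Invert: 001100110, add 1 → 001100111 = 103, so the value is -103.
(Equivalently: 409 - 2^9 = 409 - 512 = -103.)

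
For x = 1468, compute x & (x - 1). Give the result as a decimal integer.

x = 10110111100 = 1468
x - 1 = 10110111011
AND   = 10110111000 = 1464
(x & (x - 1) clears the lowest set bit of x.)

1464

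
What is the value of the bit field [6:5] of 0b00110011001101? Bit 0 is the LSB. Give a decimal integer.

v = 00110011001101
Shift right by 5: 001100110
Mask low 2 bits: 10 = 2

2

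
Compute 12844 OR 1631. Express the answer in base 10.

13951

12844 = 11001000101100
1631 = 00011001011111
 OR → 11011001111111 = 13951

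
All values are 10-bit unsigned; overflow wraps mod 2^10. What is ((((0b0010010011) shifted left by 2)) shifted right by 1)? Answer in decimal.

294

0b0010010011 = 0010010011
→ shifted left by 2 (mod 2^10) → 1001001100 = 588
→ shifted right by 1 → 0100100110 = 294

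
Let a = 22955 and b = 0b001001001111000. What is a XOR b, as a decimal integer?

19411

22955 = 101100110101011
b = 001001001111000
XOR → 100101111010011 = 19411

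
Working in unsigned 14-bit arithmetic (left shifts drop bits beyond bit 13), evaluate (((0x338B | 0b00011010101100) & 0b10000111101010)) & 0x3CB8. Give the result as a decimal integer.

8360

0x338B = 11001110001011
0b00011010101100 = 00011010101100
→ | → 11011110101111 = 14255
0b10000111101010 = 10000111101010
→ & → 10000110101010 = 8618
0x3CB8 = 11110010111000
→ & → 10000010101000 = 8360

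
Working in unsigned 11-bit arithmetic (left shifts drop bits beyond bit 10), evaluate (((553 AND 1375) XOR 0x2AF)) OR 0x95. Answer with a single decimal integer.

695

553 = 01000101001
1375 = 10101011111
→ AND → 00000001001 = 9
0x2AF = 01010101111
→ XOR → 01010100110 = 678
0x95 = 00010010101
→ OR → 01010110111 = 695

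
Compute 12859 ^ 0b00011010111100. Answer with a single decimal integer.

13447

12859 = 11001000111011
b = 00011010111100
XOR → 11010010000111 = 13447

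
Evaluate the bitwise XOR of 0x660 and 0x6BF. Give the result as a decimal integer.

0x660 = 11001100000
0x6BF = 11010111111
XOR → 00011011111 = 223

223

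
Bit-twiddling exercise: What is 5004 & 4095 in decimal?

908

5004 = 1001110001100
4095 = 0111111111111
AND → 0001110001100 = 908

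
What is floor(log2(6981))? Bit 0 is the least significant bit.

6981 = 1101101000101
The topmost 1 is at position 12 (since 2^12 = 4096 ≤ 6981 < 8192).

12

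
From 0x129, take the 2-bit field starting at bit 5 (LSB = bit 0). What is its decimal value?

v = 00100101001
Shift right by 5: 001001
Mask low 2 bits: 01 = 1

1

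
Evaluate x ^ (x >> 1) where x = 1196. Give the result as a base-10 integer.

1786

x = 10010101100 = 1196
x>>1 = 01001010110
XOR  = 11011111010 = 1786
(x ^ (x >> 1) gives the standard binary-reflected Gray code of x.)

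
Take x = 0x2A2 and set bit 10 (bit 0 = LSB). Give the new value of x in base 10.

1698

x = 001010100010
bit 10 is currently 0; set it via x | (1 << 10) = x | 1024
→ 011010100010 = 1698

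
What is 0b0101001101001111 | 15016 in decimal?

a = 101001101001111
15016 = 011101010101000
 OR → 111101111101111 = 31727

31727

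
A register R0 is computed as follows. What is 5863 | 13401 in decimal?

5863 = 01011011100111
13401 = 11010001011001
 OR → 11011011111111 = 14079

14079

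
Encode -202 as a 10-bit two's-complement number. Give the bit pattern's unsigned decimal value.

822

202 in 10 bits: 0011001010
Invert: 1100110101
Add 1:  1100110110 = 822
(Check: 2^10 - 202 = 1024 - 202 = 822.)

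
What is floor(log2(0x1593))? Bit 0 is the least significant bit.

0x1593 = 1010110010011
The topmost 1 is at position 12 (since 2^12 = 4096 ≤ 5523 < 8192).

12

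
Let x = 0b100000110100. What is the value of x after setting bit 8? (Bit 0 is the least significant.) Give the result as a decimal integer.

x = 100000110100
bit 8 is currently 0; set it via x | (1 << 8) = x | 256
→ 100100110100 = 2356

2356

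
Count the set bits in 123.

6

123 = 1111011
Count the 1s: 1 + 1 + 1 + 1 + 1 + 1 = 6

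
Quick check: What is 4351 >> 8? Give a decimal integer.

16

4351 = 1000011111111
shift right by 8 → 0000000010000 = 16
(equivalently, floor(4351 / 256))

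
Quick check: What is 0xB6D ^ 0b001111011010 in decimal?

0xB6D = 101101101101
b = 001111011010
XOR → 100010110111 = 2231

2231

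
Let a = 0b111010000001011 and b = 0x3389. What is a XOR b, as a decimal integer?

18306

a = 111010000001011
0x3389 = 011001110001001
XOR → 100011110000010 = 18306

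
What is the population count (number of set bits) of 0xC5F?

0xC5F = 110001011111
Count the 1s: 1 + 1 + 1 + 1 + 1 + 1 + 1 + 1 = 8

8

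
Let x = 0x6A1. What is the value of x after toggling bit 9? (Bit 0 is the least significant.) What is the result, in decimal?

1185

x = 11010100001
bit 9 is currently 1; toggle it via x ^ (1 << 9) = x ^ 512
→ 10010100001 = 1185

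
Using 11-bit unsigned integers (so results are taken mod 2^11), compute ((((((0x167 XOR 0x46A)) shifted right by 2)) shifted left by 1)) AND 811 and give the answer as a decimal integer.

0x167 = 00101100111
0x46A = 10001101010
→ XOR → 10100001101 = 1293
→ shifted right by 2 → 00101000011 = 323
→ shifted left by 1 (mod 2^11) → 01010000110 = 646
811 = 01100101011
→ AND → 01000000010 = 514

514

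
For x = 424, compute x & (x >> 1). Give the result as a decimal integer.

128

x = 110101000 = 424
x>>1 = 011010100
AND  = 010000000 = 128
(x & (x >> 1) has a 1 wherever x has two consecutive 1 bits.)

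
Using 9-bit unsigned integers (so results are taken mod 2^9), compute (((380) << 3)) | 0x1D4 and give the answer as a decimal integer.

380 = 101111100
→ << 3 (mod 2^9) → 111100000 = 480
0x1D4 = 111010100
→ | → 111110100 = 500

500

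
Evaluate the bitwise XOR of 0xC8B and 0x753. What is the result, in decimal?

3032

0xC8B = 110010001011
0x753 = 011101010011
XOR → 101111011000 = 3032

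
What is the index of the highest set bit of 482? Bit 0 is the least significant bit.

482 = 111100010
The topmost 1 is at position 8 (since 2^8 = 256 ≤ 482 < 512).

8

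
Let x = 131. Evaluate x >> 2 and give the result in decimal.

32

131 = 10000011
shift right by 2 → 00100000 = 32
(equivalently, floor(131 / 4))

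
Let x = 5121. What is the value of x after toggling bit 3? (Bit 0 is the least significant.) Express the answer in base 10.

x = 1010000000001
bit 3 is currently 0; toggle it via x ^ (1 << 3) = x ^ 8
→ 1010000001001 = 5129

5129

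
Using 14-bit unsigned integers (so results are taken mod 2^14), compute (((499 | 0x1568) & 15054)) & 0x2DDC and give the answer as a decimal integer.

200

499 = 00000111110011
0x1568 = 01010101101000
→ | → 01010111111011 = 5627
15054 = 11101011001110
→ & → 01000011001010 = 4298
0x2DDC = 10110111011100
→ & → 00000011001000 = 200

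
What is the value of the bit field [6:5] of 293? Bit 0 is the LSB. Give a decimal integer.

1

v = 00100100101
Shift right by 5: 001001
Mask low 2 bits: 01 = 1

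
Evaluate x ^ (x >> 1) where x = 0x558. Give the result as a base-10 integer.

2036

x = 10101011000 = 1368
x>>1 = 01010101100
XOR  = 11111110100 = 2036
(x ^ (x >> 1) gives the standard binary-reflected Gray code of x.)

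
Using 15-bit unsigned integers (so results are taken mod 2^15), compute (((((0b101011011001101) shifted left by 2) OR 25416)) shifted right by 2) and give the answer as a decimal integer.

7903

0b101011011001101 = 101011011001101
→ shifted left by 2 (mod 2^15) → 101101100110100 = 23348
25416 = 110001101001000
→ OR → 111101101111100 = 31612
→ shifted right by 2 → 001111011011111 = 7903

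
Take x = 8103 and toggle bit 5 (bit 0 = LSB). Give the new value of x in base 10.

8071

x = 001111110100111
bit 5 is currently 1; toggle it via x ^ (1 << 5) = x ^ 32
→ 001111110000111 = 8071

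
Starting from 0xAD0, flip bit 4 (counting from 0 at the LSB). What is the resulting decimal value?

x = 101011010000
bit 4 is currently 1; toggle it via x ^ (1 << 4) = x ^ 16
→ 101011000000 = 2752

2752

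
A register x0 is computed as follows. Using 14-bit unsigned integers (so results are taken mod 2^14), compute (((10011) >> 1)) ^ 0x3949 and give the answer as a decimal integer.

10011 = 10011100011011
→ >> 1 → 01001110001101 = 5005
0x3949 = 11100101001001
→ ^ → 10101011000100 = 10948

10948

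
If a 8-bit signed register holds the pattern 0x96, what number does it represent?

pattern = 10010110 (MSB is 1 ⇒ negative)
Invert: 01101001, add 1 → 01101010 = 106, so the value is -106.
(Equivalently: 150 - 2^8 = 150 - 256 = -106.)

-106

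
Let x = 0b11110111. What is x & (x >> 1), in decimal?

115

x = 11110111 = 247
x>>1 = 01111011
AND  = 01110011 = 115
(x & (x >> 1) has a 1 wherever x has two consecutive 1 bits.)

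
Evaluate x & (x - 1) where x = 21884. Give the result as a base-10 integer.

21880

x = 101010101111100 = 21884
x - 1 = 101010101111011
AND   = 101010101111000 = 21880
(x & (x - 1) clears the lowest set bit of x.)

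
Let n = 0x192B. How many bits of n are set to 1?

0x192B = 1100100101011
Count the 1s: 1 + 1 + 1 + 1 + 1 + 1 + 1 = 7

7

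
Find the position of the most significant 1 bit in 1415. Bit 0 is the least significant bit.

10

1415 = 10110000111
The topmost 1 is at position 10 (since 2^10 = 1024 ≤ 1415 < 2048).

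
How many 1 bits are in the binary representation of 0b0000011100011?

n = 11100011
Count the 1s: 1 + 1 + 1 + 1 + 1 = 5

5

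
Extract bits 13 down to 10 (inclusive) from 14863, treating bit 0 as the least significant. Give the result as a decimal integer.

v = 011101000001111
Shift right by 10: 01110
Mask low 4 bits: 1110 = 14

14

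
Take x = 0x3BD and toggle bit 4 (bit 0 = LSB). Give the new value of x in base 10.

x = 01110111101
bit 4 is currently 1; toggle it via x ^ (1 << 4) = x ^ 16
→ 01110101101 = 941

941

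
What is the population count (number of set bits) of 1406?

8

1406 = 10101111110
Count the 1s: 1 + 1 + 1 + 1 + 1 + 1 + 1 + 1 = 8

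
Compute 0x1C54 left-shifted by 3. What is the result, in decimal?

0x1C54 = 0001110001010100
shift left by 3 → 1110001010100000 = 58016
(equivalently, 7252 × 2^3 = 7252 × 8)

58016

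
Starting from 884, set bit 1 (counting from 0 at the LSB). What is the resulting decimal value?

886

x = 01101110100
bit 1 is currently 0; set it via x | (1 << 1) = x | 2
→ 01101110110 = 886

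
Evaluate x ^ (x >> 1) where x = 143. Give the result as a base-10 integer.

200

x = 10001111 = 143
x>>1 = 01000111
XOR  = 11001000 = 200
(x ^ (x >> 1) gives the standard binary-reflected Gray code of x.)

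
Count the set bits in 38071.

38071 = 1001010010110111
Count the 1s: 1 + 1 + 1 + 1 + 1 + 1 + 1 + 1 + 1 = 9

9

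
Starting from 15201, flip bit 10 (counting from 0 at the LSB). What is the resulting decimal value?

x = 11101101100001
bit 10 is currently 0; toggle it via x ^ (1 << 10) = x ^ 1024
→ 11111101100001 = 16225

16225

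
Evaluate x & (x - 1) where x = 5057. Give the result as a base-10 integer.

5056

x = 1001111000001 = 5057
x - 1 = 1001111000000
AND   = 1001111000000 = 5056
(x & (x - 1) clears the lowest set bit of x.)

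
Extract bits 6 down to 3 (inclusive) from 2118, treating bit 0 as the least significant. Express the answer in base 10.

v = 100001000110
Shift right by 3: 100001000
Mask low 4 bits: 1000 = 8

8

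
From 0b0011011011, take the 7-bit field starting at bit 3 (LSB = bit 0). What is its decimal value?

v = 0011011011
Shift right by 3: 0011011
Mask low 7 bits: 0011011 = 27

27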